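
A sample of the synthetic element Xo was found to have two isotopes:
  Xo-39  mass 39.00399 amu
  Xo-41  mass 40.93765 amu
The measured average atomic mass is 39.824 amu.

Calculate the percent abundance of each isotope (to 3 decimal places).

Xo-39: 57.593%, Xo-41: 42.407%

Writing the weighted mean with unknown fraction x of Xo-39:
39.00399·x + 40.93765·(1 − x) = 39.824
(39.00399 − 40.93765)·x = 39.824 − 40.93765
x = -1.11365 / -1.93366 = 0.57593 → 57.593% Xo-39, 42.407% Xo-41.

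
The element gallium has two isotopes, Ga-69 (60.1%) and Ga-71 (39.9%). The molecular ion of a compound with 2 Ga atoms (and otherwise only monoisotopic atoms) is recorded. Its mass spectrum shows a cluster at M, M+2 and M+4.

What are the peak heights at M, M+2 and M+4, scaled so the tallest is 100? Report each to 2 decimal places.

75.31 : 100.00 : 33.19

Expanding (0.601 + 0.399)^2:
P(M) = 0.601^2 = 0.361201
P(M+2) = 2 × 0.601^1 × 0.399^1 = 0.479598
P(M+4) = 0.399^2 = 0.159201
The M+2 peak is largest (0.479598); scaling to 100 gives 75.31 : 100.00 : 33.19.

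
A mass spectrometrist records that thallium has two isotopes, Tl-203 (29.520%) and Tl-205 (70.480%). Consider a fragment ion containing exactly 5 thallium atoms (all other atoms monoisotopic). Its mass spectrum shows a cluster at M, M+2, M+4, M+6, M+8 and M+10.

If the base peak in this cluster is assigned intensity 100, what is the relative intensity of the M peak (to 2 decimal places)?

0.62

Term probabilities: M 0.0022, M+2 0.0268, M+4 0.1278, M+6 0.3051, M+8 0.3642, M+10 0.1739. Base peak = M+8.
P(M+8) = C(5,4) × 0.29520^1 × 0.70480^4 = 5 × 0.2952 × 0.24675365 = 0.364208 (base)
P(M) = C(5,0) × 0.29520^5 × 0.70480^0 = 1 × 0.00224172 × 1.0000 = 0.002242
Relative intensity = 0.002242 / 0.364208 × 100 = 0.62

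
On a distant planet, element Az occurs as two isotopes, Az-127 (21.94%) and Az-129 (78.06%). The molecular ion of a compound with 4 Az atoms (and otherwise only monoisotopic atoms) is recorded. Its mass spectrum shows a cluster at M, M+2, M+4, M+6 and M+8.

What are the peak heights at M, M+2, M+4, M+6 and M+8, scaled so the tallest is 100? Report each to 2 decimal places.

0.56 : 7.90 : 42.16 : 100.00 : 88.95

The 4 Az atoms are independent, so intensities follow the terms of (0.2194 + 0.7806)^4.
P(M) = 0.2194^4 = 0.002317
P(M+2) = 4 × 0.2194^3 × 0.7806^1 = 0.032976
P(M+4) = 6 × 0.2194^2 × 0.7806^2 = 0.175987
P(M+6) = 4 × 0.2194^1 × 0.7806^3 = 0.417429
P(M+8) = 0.7806^4 = 0.371291
The M+6 peak is largest (0.417429); scaling to 100 gives 0.56 : 7.90 : 42.16 : 100.00 : 88.95.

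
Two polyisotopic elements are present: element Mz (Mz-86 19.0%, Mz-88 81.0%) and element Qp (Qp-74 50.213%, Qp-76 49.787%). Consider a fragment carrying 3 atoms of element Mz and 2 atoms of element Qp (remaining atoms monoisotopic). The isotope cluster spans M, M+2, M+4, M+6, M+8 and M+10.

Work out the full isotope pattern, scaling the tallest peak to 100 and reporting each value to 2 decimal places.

0.48 : 7.13 : 39.02 : 95.62 : 100.00 : 36.75

Element Mz pattern (n=3): 0.006859 : 0.087723 : 0.373977 : 0.531441
Element Qp pattern (n=2): 0.25213454 : 0.49999093 : 0.24787454
Convolve the two distributions (both contribute in 2-u steps):
  M: 0.006859×0.25213454 = 0.001729
  M+2: 0.006859×0.49999093 + 0.087723×0.25213454 = 0.025547
  M+4: 0.006859×0.24787454 + 0.087723×0.49999093 + 0.373977×0.25213454 = 0.139853
  M+6: 0.087723×0.24787454 + 0.373977×0.49999093 + 0.531441×0.25213454 = 0.342724
  M+8: 0.373977×0.24787454 + 0.531441×0.49999093 = 0.358415
  M+10: 0.531441×0.24787454 = 0.131731
Scale to base peak (0.358415) = 100: 0.48 : 7.13 : 39.02 : 95.62 : 100.00 : 36.75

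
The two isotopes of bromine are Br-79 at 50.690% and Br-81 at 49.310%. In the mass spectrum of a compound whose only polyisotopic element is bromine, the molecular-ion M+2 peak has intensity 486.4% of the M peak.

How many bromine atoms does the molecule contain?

5

With n Br atoms, P(M+2)/P(M) = C(n,1)·p^(n−1)q / p^n = n·q/p = n · 0.49310/0.50690.
n = 4.864 × 0.50690/0.49310 = 5.00 ≈ 5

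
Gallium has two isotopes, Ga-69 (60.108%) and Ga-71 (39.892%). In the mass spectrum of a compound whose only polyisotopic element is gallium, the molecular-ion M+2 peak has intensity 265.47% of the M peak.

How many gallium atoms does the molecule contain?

4

With n Ga atoms, P(M+2)/P(M) = C(n,1)·p^(n−1)q / p^n = n·q/p = n · 0.39892/0.60108.
n = 2.6547 × 0.60108/0.39892 = 4.00 ≈ 4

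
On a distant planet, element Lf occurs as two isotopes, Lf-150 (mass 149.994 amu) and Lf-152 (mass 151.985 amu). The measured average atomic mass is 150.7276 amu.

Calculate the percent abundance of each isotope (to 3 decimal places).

Lf-150: 63.154%, Lf-152: 36.846%

Writing the weighted mean with unknown fraction x of Lf-150:
149.994·x + 151.985·(1 − x) = 150.7276
(149.994 − 151.985)·x = 150.7276 − 151.985
x = -1.2574 / -1.991 = 0.63154 → 63.154% Lf-150, 36.846% Lf-152.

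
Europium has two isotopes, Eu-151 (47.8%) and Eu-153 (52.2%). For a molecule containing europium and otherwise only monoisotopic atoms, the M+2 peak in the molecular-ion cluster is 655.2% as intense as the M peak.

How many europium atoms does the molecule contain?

6

The M+2/M ratio from n Eu atoms is n · q/p = n · 0.522/0.478.
n = 6.552 × 0.478/0.522 = 6.00 ≈ 6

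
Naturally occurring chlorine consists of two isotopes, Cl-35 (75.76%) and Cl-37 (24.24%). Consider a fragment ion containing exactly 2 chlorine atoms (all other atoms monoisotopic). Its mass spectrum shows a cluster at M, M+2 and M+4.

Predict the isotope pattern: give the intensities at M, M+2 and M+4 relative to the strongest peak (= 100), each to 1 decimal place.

100.0 : 64.0 : 10.2

Each Cl atom is independently Cl-35 (p = 0.7576) or Cl-37 (q = 0.2424); the cluster is the binomial expansion (p + q)^2.
P(M) = 0.7576^2 = 0.573958
P(M+2) = 2 × 0.7576^1 × 0.2424^1 = 0.367284
P(M+4) = 0.2424^2 = 0.058758
The M peak is largest (0.573958); scaling to 100 gives 100.0 : 64.0 : 10.2.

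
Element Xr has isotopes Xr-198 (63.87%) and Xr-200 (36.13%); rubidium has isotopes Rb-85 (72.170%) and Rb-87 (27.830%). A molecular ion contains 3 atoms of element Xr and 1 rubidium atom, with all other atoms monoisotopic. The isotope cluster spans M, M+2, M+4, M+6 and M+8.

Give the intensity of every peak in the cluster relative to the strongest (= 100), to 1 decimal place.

Element Xr pattern (n=3): 0.2605498 : 0.44216366 : 0.25012327 : 0.04716327
Rubidium pattern (n=1): 0.7217 : 0.2783
Convolve the two distributions (both contribute in 2-u steps):
  M: 0.2605498×0.7217 = 0.188039
  M+2: 0.2605498×0.2783 + 0.44216366×0.7217 = 0.391621
  M+4: 0.44216366×0.2783 + 0.25012327×0.7217 = 0.303568
  M+6: 0.25012327×0.2783 + 0.04716327×0.7217 = 0.103647
  M+8: 0.04716327×0.2783 = 0.013126
Scale to base peak (0.391621) = 100: 48.0 : 100.0 : 77.5 : 26.5 : 3.4

48.0 : 100.0 : 77.5 : 26.5 : 3.4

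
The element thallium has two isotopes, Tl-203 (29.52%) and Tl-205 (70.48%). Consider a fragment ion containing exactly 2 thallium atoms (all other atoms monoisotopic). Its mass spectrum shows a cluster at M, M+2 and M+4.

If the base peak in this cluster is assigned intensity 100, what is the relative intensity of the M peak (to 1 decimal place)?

17.5

Binomial terms of (0.2952 + 0.7048)^2: M 0.0871, M+2 0.4161, M+4 0.4967 → M+4 is the base peak.
P(M+4) = C(2,2) × 0.2952^0 × 0.7048^2 = 1 × 1.0000 × 0.49674304 = 0.496743 (base)
P(M) = C(2,0) × 0.2952^2 × 0.7048^0 = 1 × 0.08714304 × 1.0000 = 0.087143
Relative intensity = 0.087143 / 0.496743 × 100 = 17.5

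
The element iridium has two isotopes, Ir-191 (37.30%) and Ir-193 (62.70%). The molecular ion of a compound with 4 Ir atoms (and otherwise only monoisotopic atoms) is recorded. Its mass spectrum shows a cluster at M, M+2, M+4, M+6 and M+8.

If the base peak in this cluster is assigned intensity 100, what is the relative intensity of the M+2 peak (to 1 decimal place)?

35.4

Binomial terms of (0.3730 + 0.6270)^4: M 0.0194, M+2 0.1302, M+4 0.3282, M+6 0.3678, M+8 0.1546 → M+6 is the base peak.
P(M+6) = C(4,3) × 0.3730^1 × 0.6270^3 = 4 × 0.3730 × 0.24649188 = 0.367766 (base)
P(M+2) = C(4,1) × 0.3730^3 × 0.6270^1 = 4 × 0.05189512 × 0.6270 = 0.130153
Relative intensity = 0.130153 / 0.367766 × 100 = 35.4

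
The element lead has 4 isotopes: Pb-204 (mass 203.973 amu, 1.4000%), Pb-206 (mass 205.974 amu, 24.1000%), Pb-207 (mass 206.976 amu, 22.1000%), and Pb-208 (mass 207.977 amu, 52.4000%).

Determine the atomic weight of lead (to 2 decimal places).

Weight each isotope mass by its fractional abundance: 0.014000 × 203.973 + 0.241000 × 205.974 + 0.221000 × 206.976 + 0.524000 × 207.977
= 2.8556 + 49.6397 + 45.7417 + 108.9799 = 207.2169 amu

207.22 amu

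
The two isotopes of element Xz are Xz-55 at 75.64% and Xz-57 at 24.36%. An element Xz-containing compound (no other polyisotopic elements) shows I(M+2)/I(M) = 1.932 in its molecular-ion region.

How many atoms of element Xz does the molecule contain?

For n independent Xz atoms, I(M+2)/I(M) = n · (abundance Xz-57) / (abundance Xz-55) = n · 0.2436/0.7564.
n = 1.932 × 0.7564/0.2436 = 6.00 ≈ 6

6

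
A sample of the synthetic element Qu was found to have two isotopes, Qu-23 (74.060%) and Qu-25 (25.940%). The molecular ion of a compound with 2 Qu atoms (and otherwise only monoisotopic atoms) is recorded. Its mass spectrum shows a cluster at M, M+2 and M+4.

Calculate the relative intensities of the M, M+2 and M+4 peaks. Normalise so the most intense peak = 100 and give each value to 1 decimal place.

Expanding (0.74060 + 0.25940)^2:
P(M) = 0.74060^2 = 0.548488
P(M+2) = 2 × 0.74060^1 × 0.25940^1 = 0.384223
P(M+4) = 0.25940^2 = 0.067288
The M peak is largest (0.548488); scaling to 100 gives 100.0 : 70.1 : 12.3.

100.0 : 70.1 : 12.3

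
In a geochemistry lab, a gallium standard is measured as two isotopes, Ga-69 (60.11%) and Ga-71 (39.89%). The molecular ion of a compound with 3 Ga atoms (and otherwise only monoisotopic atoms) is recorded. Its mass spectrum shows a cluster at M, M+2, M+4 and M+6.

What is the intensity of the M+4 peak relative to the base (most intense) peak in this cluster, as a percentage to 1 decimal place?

(0.6011 + 0.3989)^3 gives M 0.2172, M+2 0.4324, M+4 0.2869, M+6 0.0635; the largest is M+2.
P(M+2) = C(3,1) × 0.6011^2 × 0.3989^1 = 3 × 0.36132121 × 0.3989 = 0.432393 (base)
P(M+4) = C(3,2) × 0.6011^1 × 0.3989^2 = 3 × 0.6011 × 0.15912121 = 0.286943
Relative intensity = 0.286943 / 0.432393 × 100 = 66.4

66.4%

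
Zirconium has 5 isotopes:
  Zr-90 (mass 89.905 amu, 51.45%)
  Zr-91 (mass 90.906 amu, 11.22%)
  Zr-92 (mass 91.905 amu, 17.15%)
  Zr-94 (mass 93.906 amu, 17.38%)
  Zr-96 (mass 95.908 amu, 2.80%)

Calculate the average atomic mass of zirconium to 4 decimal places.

91.2238 amu

Average mass = Σ (abundance × isotope mass) = 0.5145 × 89.905 + 0.1122 × 90.906 + 0.1715 × 91.905 + 0.1738 × 93.906 + 0.0280 × 95.908
= 46.25612 + 10.19965 + 15.76171 + 16.32086 + 2.68542 = 91.22376 amu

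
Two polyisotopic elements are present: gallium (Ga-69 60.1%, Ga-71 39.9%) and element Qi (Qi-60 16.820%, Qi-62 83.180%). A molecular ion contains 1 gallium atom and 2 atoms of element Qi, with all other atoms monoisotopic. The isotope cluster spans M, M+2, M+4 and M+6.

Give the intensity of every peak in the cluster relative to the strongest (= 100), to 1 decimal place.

Gallium pattern (n=1): 0.6010 : 0.3990
Element Qi pattern (n=2): 0.02829124 : 0.27981752 : 0.69189124
Convolve the two distributions (both contribute in 2-u steps):
  M: 0.6010×0.02829124 = 0.017003
  M+2: 0.6010×0.27981752 + 0.3990×0.02829124 = 0.179459
  M+4: 0.6010×0.69189124 + 0.3990×0.27981752 = 0.527474
  M+6: 0.3990×0.69189124 = 0.276065
Scale to base peak (0.527474) = 100: 3.2 : 34.0 : 100.0 : 52.3

3.2 : 34.0 : 100.0 : 52.3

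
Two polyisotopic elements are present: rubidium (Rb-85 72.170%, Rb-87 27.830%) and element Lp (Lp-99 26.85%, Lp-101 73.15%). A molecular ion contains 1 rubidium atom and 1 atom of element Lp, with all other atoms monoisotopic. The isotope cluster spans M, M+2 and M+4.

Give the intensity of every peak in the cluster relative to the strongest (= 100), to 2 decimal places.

32.15 : 100.00 : 33.78

Rubidium pattern (n=1): 0.7217 : 0.2783
Element Lp pattern (n=1): 0.2685 : 0.7315
Convolve the two distributions (both contribute in 2-u steps):
  M: 0.7217×0.2685 = 0.193776
  M+2: 0.7217×0.7315 + 0.2783×0.2685 = 0.602647
  M+4: 0.2783×0.7315 = 0.203576
Scale to base peak (0.602647) = 100: 32.15 : 100.00 : 33.78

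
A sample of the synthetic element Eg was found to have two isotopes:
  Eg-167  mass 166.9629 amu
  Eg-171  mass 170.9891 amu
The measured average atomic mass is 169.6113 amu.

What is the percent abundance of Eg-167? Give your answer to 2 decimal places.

Let x be the fractional abundance of Eg-167; then Eg-171 has abundance 1 − x.
166.9629·x + 170.9891·(1 − x) = 169.6113
(166.9629 − 170.9891)·x = 169.6113 − 170.9891
x = -1.3778 / -4.0262 = 0.34221 → 34.22% Eg-167, 65.78% Eg-171.

34.22%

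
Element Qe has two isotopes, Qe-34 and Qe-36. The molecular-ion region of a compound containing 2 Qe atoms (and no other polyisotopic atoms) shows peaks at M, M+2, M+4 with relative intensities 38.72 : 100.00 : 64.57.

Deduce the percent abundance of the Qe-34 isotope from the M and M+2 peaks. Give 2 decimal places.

If p is the fraction of Qe that is Qe-34, then I(M+2)/I(M) = [C(2,1)·p^1·(1−p)] / p^2 = 2·(1−p)/p = 100.00/38.72 = 2.5826
(1−p)/p = 2.5826/2 = 1.2913  ⇒  p = 1/(1 + 1.2913) = 0.4364
Qe-34: 43.64%, Qe-36: 56.36%.

43.64%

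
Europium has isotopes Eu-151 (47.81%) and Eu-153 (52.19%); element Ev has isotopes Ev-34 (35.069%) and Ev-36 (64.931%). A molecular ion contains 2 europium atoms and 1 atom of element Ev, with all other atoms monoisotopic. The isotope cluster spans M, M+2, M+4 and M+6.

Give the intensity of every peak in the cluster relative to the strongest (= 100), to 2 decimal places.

Europium pattern (n=2): 0.22857961 : 0.49904078 : 0.27237961
Element Ev pattern (n=1): 0.35069 : 0.64931
Convolve the two distributions (both contribute in 2-u steps):
  M: 0.22857961×0.35069 = 0.080161
  M+2: 0.22857961×0.64931 + 0.49904078×0.35069 = 0.323428
  M+4: 0.49904078×0.64931 + 0.27237961×0.35069 = 0.419553
  M+6: 0.27237961×0.64931 = 0.176859
Scale to base peak (0.419553) = 100: 19.11 : 77.09 : 100.00 : 42.15

19.11 : 77.09 : 100.00 : 42.15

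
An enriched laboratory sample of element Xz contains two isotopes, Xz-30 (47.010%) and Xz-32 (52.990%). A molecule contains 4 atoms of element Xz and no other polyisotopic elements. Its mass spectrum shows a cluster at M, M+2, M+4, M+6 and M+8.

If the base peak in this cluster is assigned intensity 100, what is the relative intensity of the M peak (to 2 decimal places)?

13.12

Binomial terms of (0.47010 + 0.52990)^4: M 0.0488, M+2 0.2202, M+4 0.3723, M+6 0.2798, M+8 0.0788 → M+4 is the base peak.
P(M+4) = C(4,2) × 0.47010^2 × 0.52990^2 = 6 × 0.22099401 × 0.28079401 = 0.372323 (base)
P(M) = C(4,0) × 0.47010^4 × 0.52990^0 = 1 × 0.04883835 × 1.0000 = 0.048838
Relative intensity = 0.048838 / 0.372323 × 100 = 13.12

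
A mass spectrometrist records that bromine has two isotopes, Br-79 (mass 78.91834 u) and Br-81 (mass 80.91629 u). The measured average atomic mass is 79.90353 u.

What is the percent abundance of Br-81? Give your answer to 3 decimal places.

49.310%

Writing the weighted mean with unknown fraction x of Br-79:
78.91834·x + 80.91629·(1 − x) = 79.90353
(78.91834 − 80.91629)·x = 79.90353 − 80.91629
x = -1.01276 / -1.99795 = 0.50690 → 50.690% Br-79, 49.310% Br-81.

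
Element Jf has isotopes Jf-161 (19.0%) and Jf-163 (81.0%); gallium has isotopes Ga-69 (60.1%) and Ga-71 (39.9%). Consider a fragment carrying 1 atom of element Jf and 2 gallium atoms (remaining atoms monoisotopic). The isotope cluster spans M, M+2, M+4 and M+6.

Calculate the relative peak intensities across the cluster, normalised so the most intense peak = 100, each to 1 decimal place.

Element Jf pattern (n=1): 0.1900 : 0.8100
Gallium pattern (n=2): 0.361201 : 0.479598 : 0.159201
Convolve the two distributions (both contribute in 2-u steps):
  M: 0.1900×0.361201 = 0.068628
  M+2: 0.1900×0.479598 + 0.8100×0.361201 = 0.383696
  M+4: 0.1900×0.159201 + 0.8100×0.479598 = 0.418723
  M+6: 0.8100×0.159201 = 0.128953
Scale to base peak (0.418723) = 100: 16.4 : 91.6 : 100.0 : 30.8

16.4 : 91.6 : 100.0 : 30.8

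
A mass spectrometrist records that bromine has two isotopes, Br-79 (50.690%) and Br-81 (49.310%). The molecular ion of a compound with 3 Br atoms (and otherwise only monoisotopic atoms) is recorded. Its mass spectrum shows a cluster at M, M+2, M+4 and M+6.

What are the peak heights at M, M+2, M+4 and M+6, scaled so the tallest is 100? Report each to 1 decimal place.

34.3 : 100.0 : 97.3 : 31.5

Each Br atom is independently Br-79 (p = 0.50690) or Br-81 (q = 0.49310); the cluster is the binomial expansion (p + q)^3.
P(M) = 0.50690^3 = 0.130247
P(M+2) = 3 × 0.50690^2 × 0.49310^1 = 0.380103
P(M+4) = 3 × 0.50690^1 × 0.49310^2 = 0.369755
P(M+6) = 0.49310^3 = 0.119896
The M+2 peak is largest (0.380103); scaling to 100 gives 34.3 : 100.0 : 97.3 : 31.5.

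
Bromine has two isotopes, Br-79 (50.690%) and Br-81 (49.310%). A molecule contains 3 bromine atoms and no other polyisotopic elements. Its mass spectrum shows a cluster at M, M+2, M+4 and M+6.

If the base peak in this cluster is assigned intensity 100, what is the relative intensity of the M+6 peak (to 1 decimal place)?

31.5

(0.50690 + 0.49310)^3 gives M 0.1302, M+2 0.3801, M+4 0.3698, M+6 0.1199; the largest is M+2.
P(M+2) = C(3,1) × 0.50690^2 × 0.49310^1 = 3 × 0.25694761 × 0.4931 = 0.380103 (base)
P(M+6) = C(3,3) × 0.50690^0 × 0.49310^3 = 1 × 1.0000 × 0.11989609 = 0.119896
Relative intensity = 0.119896 / 0.380103 × 100 = 31.5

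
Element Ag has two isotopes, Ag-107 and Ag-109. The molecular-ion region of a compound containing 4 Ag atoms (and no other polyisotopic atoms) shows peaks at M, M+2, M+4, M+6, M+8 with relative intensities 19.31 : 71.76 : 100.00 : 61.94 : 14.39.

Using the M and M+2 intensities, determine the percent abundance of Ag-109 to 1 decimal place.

Let p = fractional abundance of Ag-107. I(M+2)/I(M) = [C(4,1)·p^3·(1−p)] / p^4 = 4·(1−p)/p = 71.76/19.31 = 3.7162
(1−p)/p = 3.7162/4 = 0.9291  ⇒  p = 1/(1 + 0.9291) = 0.5184
Ag-107: 51.8%, Ag-109: 48.2%.

48.2%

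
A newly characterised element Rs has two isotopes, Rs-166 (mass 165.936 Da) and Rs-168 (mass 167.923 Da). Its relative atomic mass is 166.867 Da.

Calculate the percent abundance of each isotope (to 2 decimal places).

Rs-166: 53.15%, Rs-168: 46.85%

Writing the weighted mean with unknown fraction x of Rs-166:
165.936·x + 167.923·(1 − x) = 166.867
(165.936 − 167.923)·x = 166.867 − 167.923
x = -1.056 / -1.987 = 0.53145 → 53.15% Rs-166, 46.85% Rs-168.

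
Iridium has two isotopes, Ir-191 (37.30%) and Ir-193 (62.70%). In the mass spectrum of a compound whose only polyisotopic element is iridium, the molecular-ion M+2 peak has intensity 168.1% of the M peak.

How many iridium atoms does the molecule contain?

With n Ir atoms, P(M+2)/P(M) = C(n,1)·p^(n−1)q / p^n = n·q/p = n · 0.6270/0.3730.
n = 1.681 × 0.3730/0.6270 = 1.00 ≈ 1

1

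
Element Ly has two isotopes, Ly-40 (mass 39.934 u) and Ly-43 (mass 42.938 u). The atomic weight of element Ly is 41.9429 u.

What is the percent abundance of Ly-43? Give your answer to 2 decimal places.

Writing the weighted mean with unknown fraction x of Ly-40:
39.934·x + 42.938·(1 − x) = 41.9429
(39.934 − 42.938)·x = 41.9429 − 42.938
x = -0.9951 / -3.004 = 0.33126 → 33.13% Ly-40, 66.87% Ly-43.

66.87%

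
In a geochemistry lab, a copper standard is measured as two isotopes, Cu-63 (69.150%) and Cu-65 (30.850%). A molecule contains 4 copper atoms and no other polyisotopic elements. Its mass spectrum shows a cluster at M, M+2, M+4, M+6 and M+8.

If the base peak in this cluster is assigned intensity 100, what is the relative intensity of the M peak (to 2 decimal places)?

56.04

(0.69150 + 0.30850)^4 gives M 0.2286, M+2 0.4080, M+4 0.2731, M+6 0.0812, M+8 0.0091; the largest is M+2.
P(M+2) = C(4,1) × 0.69150^3 × 0.30850^1 = 4 × 0.33065611 × 0.3085 = 0.408030 (base)
P(M) = C(4,0) × 0.69150^4 × 0.30850^0 = 1 × 0.2286487 × 1.0000 = 0.228649
Relative intensity = 0.228649 / 0.408030 × 100 = 56.04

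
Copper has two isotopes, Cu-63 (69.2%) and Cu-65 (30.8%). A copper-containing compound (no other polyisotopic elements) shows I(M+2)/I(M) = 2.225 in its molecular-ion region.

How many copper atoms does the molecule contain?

The M+2/M ratio from n Cu atoms is n · q/p = n · 0.308/0.692.
n = 2.225 × 0.692/0.308 = 5.00 ≈ 5

5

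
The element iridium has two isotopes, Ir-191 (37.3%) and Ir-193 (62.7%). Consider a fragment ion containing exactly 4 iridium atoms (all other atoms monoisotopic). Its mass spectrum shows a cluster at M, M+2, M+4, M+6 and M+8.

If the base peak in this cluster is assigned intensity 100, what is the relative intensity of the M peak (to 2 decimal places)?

5.26

Binomial terms of (0.373 + 0.627)^4: M 0.0194, M+2 0.1302, M+4 0.3282, M+6 0.3678, M+8 0.1546 → M+6 is the base peak.
P(M+6) = C(4,3) × 0.373^1 × 0.627^3 = 4 × 0.3730 × 0.24649188 = 0.367766 (base)
P(M) = C(4,0) × 0.373^4 × 0.627^0 = 1 × 0.01935688 × 1.0000 = 0.019357
Relative intensity = 0.019357 / 0.367766 × 100 = 5.26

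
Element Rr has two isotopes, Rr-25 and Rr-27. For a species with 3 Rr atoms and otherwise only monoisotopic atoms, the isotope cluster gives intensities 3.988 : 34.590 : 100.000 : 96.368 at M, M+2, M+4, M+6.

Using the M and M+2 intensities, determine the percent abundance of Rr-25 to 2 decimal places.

25.70%

Let p = fractional abundance of Rr-25. I(M+2)/I(M) = [C(3,1)·p^2·(1−p)] / p^3 = 3·(1−p)/p = 34.590/3.988 = 8.6735
(1−p)/p = 8.6735/3 = 2.8912  ⇒  p = 1/(1 + 2.8912) = 0.2570
Rr-25: 25.70%, Rr-27: 74.30%.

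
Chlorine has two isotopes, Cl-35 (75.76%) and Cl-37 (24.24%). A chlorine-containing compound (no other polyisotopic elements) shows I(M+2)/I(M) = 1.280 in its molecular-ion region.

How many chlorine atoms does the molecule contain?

With n Cl atoms, P(M+2)/P(M) = C(n,1)·p^(n−1)q / p^n = n·q/p = n · 0.2424/0.7576.
n = 1.280 × 0.7576/0.2424 = 4.00 ≈ 4

4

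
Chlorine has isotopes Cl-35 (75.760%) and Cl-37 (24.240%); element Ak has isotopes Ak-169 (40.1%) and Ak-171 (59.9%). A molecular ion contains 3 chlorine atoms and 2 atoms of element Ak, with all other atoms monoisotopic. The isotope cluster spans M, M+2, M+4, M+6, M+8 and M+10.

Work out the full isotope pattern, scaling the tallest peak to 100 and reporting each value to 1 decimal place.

18.5 : 73.0 : 100.0 : 57.2 : 14.5 : 1.4

Chlorine pattern (n=3): 0.4348304 : 0.41738208 : 0.13354464 : 0.01424288
Element Ak pattern (n=2): 0.160801 : 0.480398 : 0.358801
Convolve the two distributions (both contribute in 2-u steps):
  M: 0.4348304×0.160801 = 0.069921
  M+2: 0.4348304×0.480398 + 0.41738208×0.160801 = 0.276007
  M+4: 0.4348304×0.358801 + 0.41738208×0.480398 + 0.13354464×0.160801 = 0.378001
  M+6: 0.41738208×0.358801 + 0.13354464×0.480398 + 0.01424288×0.160801 = 0.216202
  M+8: 0.13354464×0.358801 + 0.01424288×0.480398 = 0.054758
  M+10: 0.01424288×0.358801 = 0.005110
Scale to base peak (0.378001) = 100: 18.5 : 73.0 : 100.0 : 57.2 : 14.5 : 1.4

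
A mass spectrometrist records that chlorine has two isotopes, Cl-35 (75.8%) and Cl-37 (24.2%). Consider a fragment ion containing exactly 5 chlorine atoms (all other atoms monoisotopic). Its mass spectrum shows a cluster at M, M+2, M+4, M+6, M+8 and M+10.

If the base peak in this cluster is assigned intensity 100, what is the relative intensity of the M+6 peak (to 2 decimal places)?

20.39

(0.758 + 0.242)^5 gives M 0.2502, M+2 0.3994, M+4 0.2551, M+6 0.0814, M+8 0.0130, M+10 0.0008; the largest is M+2.
P(M+2) = C(5,1) × 0.758^4 × 0.242^1 = 5 × 0.33012379 × 0.2420 = 0.399450 (base)
P(M+6) = C(5,3) × 0.758^2 × 0.242^3 = 10 × 0.574564 × 0.01417249 = 0.081430
Relative intensity = 0.081430 / 0.399450 × 100 = 20.39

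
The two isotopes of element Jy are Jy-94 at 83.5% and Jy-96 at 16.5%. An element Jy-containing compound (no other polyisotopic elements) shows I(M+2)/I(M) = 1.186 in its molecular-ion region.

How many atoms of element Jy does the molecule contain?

With n Jy atoms, P(M+2)/P(M) = C(n,1)·p^(n−1)q / p^n = n·q/p = n · 0.165/0.835.
n = 1.186 × 0.835/0.165 = 6.00 ≈ 6

6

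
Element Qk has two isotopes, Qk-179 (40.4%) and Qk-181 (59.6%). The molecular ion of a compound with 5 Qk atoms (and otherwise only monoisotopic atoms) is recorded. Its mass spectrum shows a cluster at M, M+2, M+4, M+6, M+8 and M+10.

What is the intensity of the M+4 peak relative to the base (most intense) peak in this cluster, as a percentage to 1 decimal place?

(0.404 + 0.596)^5 gives M 0.0108, M+2 0.0794, M+4 0.2342, M+6 0.3455, M+8 0.2549, M+10 0.0752; the largest is M+6.
P(M+6) = C(5,3) × 0.404^2 × 0.596^3 = 10 × 0.163216 × 0.21170874 = 0.345543 (base)
P(M+4) = C(5,2) × 0.404^3 × 0.596^2 = 10 × 0.06593926 × 0.355216 = 0.234227
Relative intensity = 0.234227 / 0.345543 × 100 = 67.8

67.8%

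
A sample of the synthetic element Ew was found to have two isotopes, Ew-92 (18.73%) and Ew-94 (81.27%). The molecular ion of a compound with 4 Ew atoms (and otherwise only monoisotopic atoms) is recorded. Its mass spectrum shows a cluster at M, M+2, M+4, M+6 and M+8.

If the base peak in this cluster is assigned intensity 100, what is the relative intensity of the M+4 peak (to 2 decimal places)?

31.87

Binomial terms of (0.1873 + 0.8127)^4: M 0.0012, M+2 0.0214, M+4 0.1390, M+6 0.4022, M+8 0.4362 → M+8 is the base peak.
P(M+8) = C(4,4) × 0.1873^0 × 0.8127^4 = 1 × 1.0000 × 0.43623553 = 0.436236 (base)
P(M+4) = C(4,2) × 0.1873^2 × 0.8127^2 = 6 × 0.03508129 × 0.66048129 = 0.139023
Relative intensity = 0.139023 / 0.436236 × 100 = 31.87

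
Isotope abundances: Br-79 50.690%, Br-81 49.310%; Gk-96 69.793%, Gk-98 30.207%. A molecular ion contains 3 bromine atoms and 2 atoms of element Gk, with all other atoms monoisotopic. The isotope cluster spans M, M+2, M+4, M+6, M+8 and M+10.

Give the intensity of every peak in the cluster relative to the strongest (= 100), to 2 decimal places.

Bromine pattern (n=3): 0.13024674 : 0.3801026 : 0.36975457 : 0.11989609
Element Gk pattern (n=2): 0.48710628 : 0.42164743 : 0.09124628
Convolve the two distributions (both contribute in 2-u steps):
  M: 0.13024674×0.48710628 = 0.063444
  M+2: 0.13024674×0.42164743 + 0.3801026×0.48710628 = 0.240069
  M+4: 0.13024674×0.09124628 + 0.3801026×0.42164743 + 0.36975457×0.48710628 = 0.352264
  M+6: 0.3801026×0.09124628 + 0.36975457×0.42164743 + 0.11989609×0.48710628 = 0.248991
  M+8: 0.36975457×0.09124628 + 0.11989609×0.42164743 = 0.084293
  M+10: 0.11989609×0.09124628 = 0.010940
Scale to base peak (0.352264) = 100: 18.01 : 68.15 : 100.00 : 70.68 : 23.93 : 3.11

18.01 : 68.15 : 100.00 : 70.68 : 23.93 : 3.11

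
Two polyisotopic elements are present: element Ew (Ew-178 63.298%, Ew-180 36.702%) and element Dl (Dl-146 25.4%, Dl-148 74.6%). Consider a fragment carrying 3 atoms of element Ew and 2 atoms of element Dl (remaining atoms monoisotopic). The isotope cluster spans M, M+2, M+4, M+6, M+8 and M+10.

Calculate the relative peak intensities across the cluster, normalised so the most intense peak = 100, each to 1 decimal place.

Element Ew pattern (n=3): 0.2536121 : 0.44115475 : 0.25579421 : 0.04943894
Element Dl pattern (n=2): 0.064516 : 0.378968 : 0.556516
Convolve the two distributions (both contribute in 2-u steps):
  M: 0.2536121×0.064516 = 0.016362
  M+2: 0.2536121×0.378968 + 0.44115475×0.064516 = 0.124572
  M+4: 0.2536121×0.556516 + 0.44115475×0.378968 + 0.25579421×0.064516 = 0.324826
  M+6: 0.44115475×0.556516 + 0.25579421×0.378968 + 0.04943894×0.064516 = 0.345637
  M+8: 0.25579421×0.556516 + 0.04943894×0.378968 = 0.161089
  M+10: 0.04943894×0.556516 = 0.027514
Scale to base peak (0.345637) = 100: 4.7 : 36.0 : 94.0 : 100.0 : 46.6 : 8.0

4.7 : 36.0 : 94.0 : 100.0 : 46.6 : 8.0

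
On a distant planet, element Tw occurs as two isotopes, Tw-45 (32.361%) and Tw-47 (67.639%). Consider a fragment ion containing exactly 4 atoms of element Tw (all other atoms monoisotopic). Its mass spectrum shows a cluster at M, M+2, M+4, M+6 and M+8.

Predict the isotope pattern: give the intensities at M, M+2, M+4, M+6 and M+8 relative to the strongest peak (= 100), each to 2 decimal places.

Each Tw atom is independently Tw-45 (p = 0.32361) or Tw-47 (q = 0.67639); the cluster is the binomial expansion (p + q)^4.
P(M) = 0.32361^4 = 0.010967
P(M+2) = 4 × 0.32361^3 × 0.67639^1 = 0.091690
P(M+4) = 6 × 0.32361^2 × 0.67639^2 = 0.287468
P(M+6) = 4 × 0.32361^1 × 0.67639^3 = 0.400565
P(M+8) = 0.67639^4 = 0.209309
The M+6 peak is largest (0.400565); scaling to 100 gives 2.74 : 22.89 : 71.77 : 100.00 : 52.25.

2.74 : 22.89 : 71.77 : 100.00 : 52.25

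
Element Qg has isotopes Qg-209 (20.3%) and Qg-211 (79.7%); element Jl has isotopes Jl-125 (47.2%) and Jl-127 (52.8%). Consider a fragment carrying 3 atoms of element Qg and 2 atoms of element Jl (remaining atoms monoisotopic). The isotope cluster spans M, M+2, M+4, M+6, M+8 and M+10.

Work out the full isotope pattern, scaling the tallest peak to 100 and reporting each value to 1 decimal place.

Element Qg pattern (n=3): 0.00836543 : 0.09853072 : 0.38684228 : 0.50626157
Element Jl pattern (n=2): 0.222784 : 0.498432 : 0.278784
Convolve the two distributions (both contribute in 2-u steps):
  M: 0.00836543×0.222784 = 0.001864
  M+2: 0.00836543×0.498432 + 0.09853072×0.222784 = 0.026121
  M+4: 0.00836543×0.278784 + 0.09853072×0.498432 + 0.38684228×0.222784 = 0.137625
  M+6: 0.09853072×0.278784 + 0.38684228×0.498432 + 0.50626157×0.222784 = 0.333070
  M+8: 0.38684228×0.278784 + 0.50626157×0.498432 = 0.360182
  M+10: 0.50626157×0.278784 = 0.141138
Scale to base peak (0.360182) = 100: 0.5 : 7.3 : 38.2 : 92.5 : 100.0 : 39.2

0.5 : 7.3 : 38.2 : 92.5 : 100.0 : 39.2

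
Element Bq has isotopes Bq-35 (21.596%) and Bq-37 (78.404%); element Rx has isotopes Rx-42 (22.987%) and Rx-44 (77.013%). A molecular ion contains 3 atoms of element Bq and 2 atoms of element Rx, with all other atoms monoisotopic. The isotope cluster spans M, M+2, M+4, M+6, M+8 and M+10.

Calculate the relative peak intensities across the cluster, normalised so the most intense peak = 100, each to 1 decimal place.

Element Bq pattern (n=3): 0.0100721 : 0.10969987 : 0.39826397 : 0.48196407
Element Rx pattern (n=2): 0.05284022 : 0.35405957 : 0.59310022
Convolve the two distributions (both contribute in 2-u steps):
  M: 0.0100721×0.05284022 = 0.000532
  M+2: 0.0100721×0.35405957 + 0.10969987×0.05284022 = 0.009363
  M+4: 0.0100721×0.59310022 + 0.10969987×0.35405957 + 0.39826397×0.05284022 = 0.065858
  M+6: 0.10969987×0.59310022 + 0.39826397×0.35405957 + 0.48196407×0.05284022 = 0.231539
  M+8: 0.39826397×0.59310022 + 0.48196407×0.35405957 = 0.406854
  M+10: 0.48196407×0.59310022 = 0.285853
Scale to base peak (0.406854) = 100: 0.1 : 2.3 : 16.2 : 56.9 : 100.0 : 70.3

0.1 : 2.3 : 16.2 : 56.9 : 100.0 : 70.3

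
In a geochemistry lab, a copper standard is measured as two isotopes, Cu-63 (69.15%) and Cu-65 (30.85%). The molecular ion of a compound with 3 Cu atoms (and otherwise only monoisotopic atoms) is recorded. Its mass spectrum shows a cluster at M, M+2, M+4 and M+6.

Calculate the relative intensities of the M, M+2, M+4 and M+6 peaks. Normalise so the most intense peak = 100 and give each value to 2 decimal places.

Each Cu atom is independently Cu-63 (p = 0.6915) or Cu-65 (q = 0.3085); the cluster is the binomial expansion (p + q)^3.
P(M) = 0.6915^3 = 0.330656
P(M+2) = 3 × 0.6915^2 × 0.3085^1 = 0.442548
P(M+4) = 3 × 0.6915^1 × 0.3085^2 = 0.197435
P(M+6) = 0.3085^3 = 0.029361
The M+2 peak is largest (0.442548); scaling to 100 gives 74.72 : 100.00 : 44.61 : 6.63.

74.72 : 100.00 : 44.61 : 6.63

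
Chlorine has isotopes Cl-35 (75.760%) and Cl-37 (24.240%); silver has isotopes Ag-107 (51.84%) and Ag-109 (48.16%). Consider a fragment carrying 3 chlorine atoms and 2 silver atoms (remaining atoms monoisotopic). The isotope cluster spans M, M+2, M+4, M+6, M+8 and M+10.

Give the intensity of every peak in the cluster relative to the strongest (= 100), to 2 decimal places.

33.86 : 95.40 : 100.00 : 48.48 : 11.03 : 0.96

Chlorine pattern (n=3): 0.4348304 : 0.41738208 : 0.13354464 : 0.01424288
Silver pattern (n=2): 0.26873856 : 0.49932288 : 0.23193856
Convolve the two distributions (both contribute in 2-u steps):
  M: 0.4348304×0.26873856 = 0.116856
  M+2: 0.4348304×0.49932288 + 0.41738208×0.26873856 = 0.329287
  M+4: 0.4348304×0.23193856 + 0.41738208×0.49932288 + 0.13354464×0.26873856 = 0.345151
  M+6: 0.41738208×0.23193856 + 0.13354464×0.49932288 + 0.01424288×0.26873856 = 0.167317
  M+8: 0.13354464×0.23193856 + 0.01424288×0.49932288 = 0.038086
  M+10: 0.01424288×0.23193856 = 0.003303
Scale to base peak (0.345151) = 100: 33.86 : 95.40 : 100.00 : 48.48 : 11.03 : 0.96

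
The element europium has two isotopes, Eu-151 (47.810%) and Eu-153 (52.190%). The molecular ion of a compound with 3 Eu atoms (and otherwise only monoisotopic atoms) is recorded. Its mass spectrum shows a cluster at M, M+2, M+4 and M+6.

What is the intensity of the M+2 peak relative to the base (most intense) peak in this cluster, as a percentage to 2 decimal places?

Binomial terms of (0.47810 + 0.52190)^3: M 0.1093, M+2 0.3579, M+4 0.3907, M+6 0.1422 → M+4 is the base peak.
P(M+4) = C(3,2) × 0.47810^1 × 0.52190^2 = 3 × 0.4781 × 0.27237961 = 0.390674 (base)
P(M+2) = C(3,1) × 0.47810^2 × 0.52190^1 = 3 × 0.22857961 × 0.5219 = 0.357887
Relative intensity = 0.357887 / 0.390674 × 100 = 91.61

91.61%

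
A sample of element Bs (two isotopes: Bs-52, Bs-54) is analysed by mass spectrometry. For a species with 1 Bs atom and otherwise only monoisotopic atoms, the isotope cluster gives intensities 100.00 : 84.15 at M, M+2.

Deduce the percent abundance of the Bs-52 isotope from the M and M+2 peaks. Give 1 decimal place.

Let p = fractional abundance of Bs-52. I(M+2)/I(M) = [C(1,1)·p^0·(1−p)] / p^1 = 1·(1−p)/p = 84.15/100.00 = 0.8415
(1−p)/p = 0.8415/1 = 0.8415  ⇒  p = 1/(1 + 0.8415) = 0.5430
Bs-52: 54.3%, Bs-54: 45.7%.

54.3%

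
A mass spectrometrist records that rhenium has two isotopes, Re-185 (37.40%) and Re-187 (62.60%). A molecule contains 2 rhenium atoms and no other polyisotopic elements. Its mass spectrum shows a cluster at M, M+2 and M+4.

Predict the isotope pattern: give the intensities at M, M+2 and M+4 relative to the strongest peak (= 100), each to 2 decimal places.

29.87 : 100.00 : 83.69

The 2 Re atoms are independent, so intensities follow the terms of (0.3740 + 0.6260)^2.
P(M) = 0.3740^2 = 0.139876
P(M+2) = 2 × 0.3740^1 × 0.6260^1 = 0.468248
P(M+4) = 0.6260^2 = 0.391876
The M+2 peak is largest (0.468248); scaling to 100 gives 29.87 : 100.00 : 83.69.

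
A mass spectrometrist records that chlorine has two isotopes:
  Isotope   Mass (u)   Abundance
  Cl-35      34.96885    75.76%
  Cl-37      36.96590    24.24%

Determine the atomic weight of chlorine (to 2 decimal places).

The abundance-weighted mean is 0.7576 × 34.96885 + 0.2424 × 36.96590
= 26.492401 + 8.960534 = 35.452935 u

35.45 u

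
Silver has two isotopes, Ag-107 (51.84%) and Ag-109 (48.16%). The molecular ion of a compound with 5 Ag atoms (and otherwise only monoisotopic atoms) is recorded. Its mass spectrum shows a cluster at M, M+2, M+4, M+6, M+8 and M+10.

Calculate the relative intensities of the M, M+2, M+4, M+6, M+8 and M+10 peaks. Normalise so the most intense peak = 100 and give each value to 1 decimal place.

The 5 Ag atoms are independent, so intensities follow the terms of (0.5184 + 0.4816)^5.
P(M) = 0.5184^5 = 0.037439
P(M+2) = 5 × 0.5184^4 × 0.4816^1 = 0.173907
P(M+4) = 10 × 0.5184^3 × 0.4816^2 = 0.323123
P(M+6) = 10 × 0.5184^2 × 0.4816^3 = 0.300185
P(M+8) = 5 × 0.5184^1 × 0.4816^4 = 0.139438
P(M+10) = 0.4816^5 = 0.025908
The M+4 peak is largest (0.323123); scaling to 100 gives 11.6 : 53.8 : 100.0 : 92.9 : 43.2 : 8.0.

11.6 : 53.8 : 100.0 : 92.9 : 43.2 : 8.0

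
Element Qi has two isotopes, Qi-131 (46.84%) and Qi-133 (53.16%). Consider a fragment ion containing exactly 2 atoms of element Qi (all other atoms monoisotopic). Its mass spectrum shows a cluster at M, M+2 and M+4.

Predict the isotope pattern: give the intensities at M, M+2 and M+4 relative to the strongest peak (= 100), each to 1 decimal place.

44.1 : 100.0 : 56.7

Each Qi atom is independently Qi-131 (p = 0.4684) or Qi-133 (q = 0.5316); the cluster is the binomial expansion (p + q)^2.
P(M) = 0.4684^2 = 0.219399
P(M+2) = 2 × 0.4684^1 × 0.5316^1 = 0.498003
P(M+4) = 0.5316^2 = 0.282599
The M+2 peak is largest (0.498003); scaling to 100 gives 44.1 : 100.0 : 56.7.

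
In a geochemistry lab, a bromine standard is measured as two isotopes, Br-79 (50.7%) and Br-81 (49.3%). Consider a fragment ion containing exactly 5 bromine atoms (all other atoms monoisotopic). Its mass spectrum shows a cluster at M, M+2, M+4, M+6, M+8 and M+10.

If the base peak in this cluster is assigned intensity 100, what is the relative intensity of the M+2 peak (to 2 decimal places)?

Term probabilities: M 0.0335, M+2 0.1629, M+4 0.3168, M+6 0.3080, M+8 0.1497, M+10 0.0291. Base peak = M+4.
P(M+4) = C(5,2) × 0.507^3 × 0.493^2 = 10 × 0.13032384 × 0.243049 = 0.316751 (base)
P(M+2) = C(5,1) × 0.507^4 × 0.493^1 = 5 × 0.06607419 × 0.4930 = 0.162873
Relative intensity = 0.162873 / 0.316751 × 100 = 51.42

51.42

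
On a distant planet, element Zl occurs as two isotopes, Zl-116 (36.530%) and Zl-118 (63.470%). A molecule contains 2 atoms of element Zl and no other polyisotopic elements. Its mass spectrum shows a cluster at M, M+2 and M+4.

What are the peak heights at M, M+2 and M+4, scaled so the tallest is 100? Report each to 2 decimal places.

The 2 Zl atoms are independent, so intensities follow the terms of (0.36530 + 0.63470)^2.
P(M) = 0.36530^2 = 0.133444
P(M+2) = 2 × 0.36530^1 × 0.63470^1 = 0.463712
P(M+4) = 0.63470^2 = 0.402844
The M+2 peak is largest (0.463712); scaling to 100 gives 28.78 : 100.00 : 86.87.

28.78 : 100.00 : 86.87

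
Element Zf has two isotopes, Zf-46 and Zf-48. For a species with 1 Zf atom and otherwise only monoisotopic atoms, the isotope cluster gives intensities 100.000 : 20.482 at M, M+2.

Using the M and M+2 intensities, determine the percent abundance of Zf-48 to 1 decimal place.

17.0%

Write p for the Zf-46 fraction. I(M+2)/I(M) = [C(1,1)·p^0·(1−p)] / p^1 = 1·(1−p)/p = 20.482/100.000 = 0.2048
(1−p)/p = 0.2048/1 = 0.2048  ⇒  p = 1/(1 + 0.2048) = 0.8300
Zf-46: 83.0%, Zf-48: 17.0%.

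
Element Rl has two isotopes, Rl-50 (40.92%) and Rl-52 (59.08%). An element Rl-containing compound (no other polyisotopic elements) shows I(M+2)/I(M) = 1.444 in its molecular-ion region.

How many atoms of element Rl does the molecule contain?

1

For n independent Rl atoms, I(M+2)/I(M) = n · (abundance Rl-52) / (abundance Rl-50) = n · 0.5908/0.4092.
n = 1.444 × 0.4092/0.5908 = 1.00 ≈ 1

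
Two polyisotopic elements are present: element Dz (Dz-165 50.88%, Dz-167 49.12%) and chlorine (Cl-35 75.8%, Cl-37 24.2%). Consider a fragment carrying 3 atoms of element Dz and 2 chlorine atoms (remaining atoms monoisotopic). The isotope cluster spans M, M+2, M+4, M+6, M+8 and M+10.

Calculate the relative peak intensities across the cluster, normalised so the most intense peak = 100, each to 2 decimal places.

Element Dz pattern (n=3): 0.13171684 : 0.3814818 : 0.36828588 : 0.11851548
Chlorine pattern (n=2): 0.574564 : 0.366872 : 0.058564
Convolve the two distributions (both contribute in 2-u steps):
  M: 0.13171684×0.574564 = 0.075680
  M+2: 0.13171684×0.366872 + 0.3814818×0.574564 = 0.267509
  M+4: 0.13171684×0.058564 + 0.3814818×0.366872 + 0.36828588×0.574564 = 0.359273
  M+6: 0.3814818×0.058564 + 0.36828588×0.366872 + 0.11851548×0.574564 = 0.225550
  M+8: 0.36828588×0.058564 + 0.11851548×0.366872 = 0.065048
  M+10: 0.11851548×0.058564 = 0.006941
Scale to base peak (0.359273) = 100: 21.06 : 74.46 : 100.00 : 62.78 : 18.11 : 1.93

21.06 : 74.46 : 100.00 : 62.78 : 18.11 : 1.93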